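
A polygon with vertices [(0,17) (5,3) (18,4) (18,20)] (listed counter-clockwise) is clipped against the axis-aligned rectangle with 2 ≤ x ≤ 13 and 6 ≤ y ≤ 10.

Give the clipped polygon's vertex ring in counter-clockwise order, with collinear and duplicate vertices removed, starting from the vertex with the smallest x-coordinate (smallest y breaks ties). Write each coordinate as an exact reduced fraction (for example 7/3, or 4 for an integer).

Clipped polygon: [(5/2,10) (55/14,6) (13,6) (13,10)]

1. After x ≥ 2: [(2,52/3) (2,57/5) (5,3) (18,4) (18,20)]
2. After x ≤ 13: [(13,115/6) (2,52/3) (2,57/5) (5,3) (13,47/13)]
3. After y ≥ 6: [(13,6) (13,115/6) (2,52/3) (2,57/5) (55/14,6)]
4. After y ≤ 10: [(13,6) (13,10) (5/2,10) (55/14,6)]
5. Canonical ring: [(5/2,10) (55/14,6) (13,6) (13,10)]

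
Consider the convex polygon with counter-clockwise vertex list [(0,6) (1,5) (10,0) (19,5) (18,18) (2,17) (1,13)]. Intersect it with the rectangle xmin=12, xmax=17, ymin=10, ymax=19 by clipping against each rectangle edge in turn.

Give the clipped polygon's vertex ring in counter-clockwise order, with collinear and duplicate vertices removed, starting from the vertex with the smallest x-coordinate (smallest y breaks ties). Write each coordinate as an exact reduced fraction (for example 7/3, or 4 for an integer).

1. After x ≥ 12: [(12,10/9) (19,5) (18,18) (12,141/8)]
2. After x ≤ 17: [(12,10/9) (17,35/9) (17,287/16) (12,141/8)]
3. After y ≥ 10: [(12,10) (17,10) (17,287/16) (12,141/8)]
4. After y ≤ 19: [(12,10) (17,10) (17,287/16) (12,141/8)]
5. Canonical ring: [(12,10) (17,10) (17,287/16) (12,141/8)]

Clipped polygon: [(12,10) (17,10) (17,287/16) (12,141/8)]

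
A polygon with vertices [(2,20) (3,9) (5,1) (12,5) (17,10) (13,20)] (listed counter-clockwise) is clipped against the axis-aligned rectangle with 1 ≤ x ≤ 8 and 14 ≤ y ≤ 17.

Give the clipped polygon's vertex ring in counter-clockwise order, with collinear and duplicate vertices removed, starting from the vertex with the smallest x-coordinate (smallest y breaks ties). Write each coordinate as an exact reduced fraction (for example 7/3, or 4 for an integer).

Clipped polygon: [(25/11,17) (28/11,14) (8,14) (8,17)]

1. After x ≥ 1: [(2,20) (3,9) (5,1) (12,5) (17,10) (13,20)]
2. After x ≤ 8: [(8,20) (2,20) (3,9) (5,1) (8,19/7)]
3. After y ≥ 14: [(8,14) (8,20) (2,20) (28/11,14)]
4. After y ≤ 17: [(8,14) (8,17) (25/11,17) (28/11,14)]
5. Canonical ring: [(25/11,17) (28/11,14) (8,14) (8,17)]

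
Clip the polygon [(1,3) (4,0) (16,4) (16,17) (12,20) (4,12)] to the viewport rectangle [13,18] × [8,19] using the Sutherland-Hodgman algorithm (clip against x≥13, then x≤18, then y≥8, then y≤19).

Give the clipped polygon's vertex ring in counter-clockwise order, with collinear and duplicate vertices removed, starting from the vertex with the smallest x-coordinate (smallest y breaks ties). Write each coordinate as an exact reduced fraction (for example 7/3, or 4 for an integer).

1. After x ≥ 13: [(13,3) (16,4) (16,17) (13,77/4)]
2. After x ≤ 18: [(13,3) (16,4) (16,17) (13,77/4)]
3. After y ≥ 8: [(13,8) (16,8) (16,17) (13,77/4)]
4. After y ≤ 19: [(13,19) (13,8) (16,8) (16,17) (40/3,19)]
5. Canonical ring: [(13,8) (16,8) (16,17) (40/3,19) (13,19)]

Clipped polygon: [(13,8) (16,8) (16,17) (40/3,19) (13,19)]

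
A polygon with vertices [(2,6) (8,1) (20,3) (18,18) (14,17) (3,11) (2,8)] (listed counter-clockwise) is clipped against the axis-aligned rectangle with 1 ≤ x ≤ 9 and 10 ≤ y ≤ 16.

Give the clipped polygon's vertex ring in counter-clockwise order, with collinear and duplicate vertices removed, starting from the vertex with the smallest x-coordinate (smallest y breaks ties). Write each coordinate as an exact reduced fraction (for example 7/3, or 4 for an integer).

Clipped polygon: [(8/3,10) (9,10) (9,157/11) (3,11)]

1. After x ≥ 1: [(2,6) (8,1) (20,3) (18,18) (14,17) (3,11) (2,8)]
2. After x ≤ 9: [(2,6) (8,1) (9,7/6) (9,157/11) (3,11) (2,8)]
3. After y ≥ 10: [(9,10) (9,157/11) (3,11) (8/3,10)]
4. After y ≤ 16: [(9,10) (9,157/11) (3,11) (8/3,10)]
5. Canonical ring: [(8/3,10) (9,10) (9,157/11) (3,11)]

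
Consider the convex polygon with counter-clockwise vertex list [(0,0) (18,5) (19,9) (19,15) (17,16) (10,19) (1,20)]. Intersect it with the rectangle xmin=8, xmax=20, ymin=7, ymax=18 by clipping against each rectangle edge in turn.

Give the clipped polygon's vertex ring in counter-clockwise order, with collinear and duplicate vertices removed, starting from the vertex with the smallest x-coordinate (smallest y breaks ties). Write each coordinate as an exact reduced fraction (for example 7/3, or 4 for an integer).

1. After x ≥ 8: [(8,20/9) (18,5) (19,9) (19,15) (17,16) (10,19) (8,173/9)]
2. After x ≤ 20: [(8,20/9) (18,5) (19,9) (19,15) (17,16) (10,19) (8,173/9)]
3. After y ≥ 7: [(8,7) (37/2,7) (19,9) (19,15) (17,16) (10,19) (8,173/9)]
4. After y ≤ 18: [(8,18) (8,7) (37/2,7) (19,9) (19,15) (17,16) (37/3,18)]
5. Canonical ring: [(8,7) (37/2,7) (19,9) (19,15) (17,16) (37/3,18) (8,18)]

Clipped polygon: [(8,7) (37/2,7) (19,9) (19,15) (17,16) (37/3,18) (8,18)]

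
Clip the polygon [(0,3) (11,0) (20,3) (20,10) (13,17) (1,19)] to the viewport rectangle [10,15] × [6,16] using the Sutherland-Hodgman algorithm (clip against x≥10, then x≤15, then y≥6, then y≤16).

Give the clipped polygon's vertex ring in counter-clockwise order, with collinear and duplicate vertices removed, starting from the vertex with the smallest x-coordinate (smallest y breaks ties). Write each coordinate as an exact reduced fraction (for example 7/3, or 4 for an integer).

1. After x ≥ 10: [(10,3/11) (11,0) (20,3) (20,10) (13,17) (10,35/2)]
2. After x ≤ 15: [(10,3/11) (11,0) (15,4/3) (15,15) (13,17) (10,35/2)]
3. After y ≥ 6: [(10,6) (15,6) (15,15) (13,17) (10,35/2)]
4. After y ≤ 16: [(10,16) (10,6) (15,6) (15,15) (14,16)]
5. Canonical ring: [(10,6) (15,6) (15,15) (14,16) (10,16)]

Clipped polygon: [(10,6) (15,6) (15,15) (14,16) (10,16)]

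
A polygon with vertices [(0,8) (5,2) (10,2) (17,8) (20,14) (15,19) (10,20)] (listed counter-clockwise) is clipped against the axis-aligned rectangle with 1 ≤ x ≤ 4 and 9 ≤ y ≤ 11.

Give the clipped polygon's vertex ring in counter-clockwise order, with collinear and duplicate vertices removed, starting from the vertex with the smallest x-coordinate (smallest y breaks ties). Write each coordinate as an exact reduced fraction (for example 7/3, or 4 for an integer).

1. After x ≥ 1: [(1,46/5) (1,34/5) (5,2) (10,2) (17,8) (20,14) (15,19) (10,20)]
2. After x ≤ 4: [(4,64/5) (1,46/5) (1,34/5) (4,16/5)]
3. After y ≥ 9: [(4,9) (4,64/5) (1,46/5) (1,9)]
4. After y ≤ 11: [(4,9) (4,11) (5/2,11) (1,46/5) (1,9)]
5. Canonical ring: [(1,9) (4,9) (4,11) (5/2,11) (1,46/5)]

Clipped polygon: [(1,9) (4,9) (4,11) (5/2,11) (1,46/5)]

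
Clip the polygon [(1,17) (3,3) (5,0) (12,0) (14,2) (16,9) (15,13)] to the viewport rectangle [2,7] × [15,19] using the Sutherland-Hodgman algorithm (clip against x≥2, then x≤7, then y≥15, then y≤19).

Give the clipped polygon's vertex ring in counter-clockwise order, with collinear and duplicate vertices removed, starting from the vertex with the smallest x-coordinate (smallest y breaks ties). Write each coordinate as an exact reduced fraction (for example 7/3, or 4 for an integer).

1. After x ≥ 2: [(2,117/7) (2,10) (3,3) (5,0) (12,0) (14,2) (16,9) (15,13)]
2. After x ≤ 7: [(7,107/7) (2,117/7) (2,10) (3,3) (5,0) (7,0)]
3. After y ≥ 15: [(7,15) (7,107/7) (2,117/7) (2,15)]
4. After y ≤ 19: [(7,15) (7,107/7) (2,117/7) (2,15)]
5. Canonical ring: [(2,15) (7,15) (7,107/7) (2,117/7)]

Clipped polygon: [(2,15) (7,15) (7,107/7) (2,117/7)]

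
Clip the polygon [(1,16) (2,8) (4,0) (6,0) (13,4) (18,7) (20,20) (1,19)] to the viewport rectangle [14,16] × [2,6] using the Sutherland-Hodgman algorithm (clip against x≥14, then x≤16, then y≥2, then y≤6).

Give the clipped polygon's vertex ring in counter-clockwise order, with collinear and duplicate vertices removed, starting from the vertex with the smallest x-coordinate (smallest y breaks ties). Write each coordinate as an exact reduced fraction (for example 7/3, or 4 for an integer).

1. After x ≥ 14: [(14,23/5) (18,7) (20,20) (14,374/19)]
2. After x ≤ 16: [(14,23/5) (16,29/5) (16,376/19) (14,374/19)]
3. After y ≥ 2: [(14,23/5) (16,29/5) (16,376/19) (14,374/19)]
4. After y ≤ 6: [(14,6) (14,23/5) (16,29/5) (16,6)]
5. Canonical ring: [(14,23/5) (16,29/5) (16,6) (14,6)]

Clipped polygon: [(14,23/5) (16,29/5) (16,6) (14,6)]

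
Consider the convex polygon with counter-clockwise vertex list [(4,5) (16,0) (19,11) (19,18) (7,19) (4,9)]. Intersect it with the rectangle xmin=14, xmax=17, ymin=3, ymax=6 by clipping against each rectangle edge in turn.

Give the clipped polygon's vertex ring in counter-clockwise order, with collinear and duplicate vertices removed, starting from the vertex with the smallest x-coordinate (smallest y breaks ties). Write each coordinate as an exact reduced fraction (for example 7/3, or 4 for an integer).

1. After x ≥ 14: [(14,5/6) (16,0) (19,11) (19,18) (14,221/12)]
2. After x ≤ 17: [(14,5/6) (16,0) (17,11/3) (17,109/6) (14,221/12)]
3. After y ≥ 3: [(14,3) (185/11,3) (17,11/3) (17,109/6) (14,221/12)]
4. After y ≤ 6: [(14,6) (14,3) (185/11,3) (17,11/3) (17,6)]
5. Canonical ring: [(14,3) (185/11,3) (17,11/3) (17,6) (14,6)]

Clipped polygon: [(14,3) (185/11,3) (17,11/3) (17,6) (14,6)]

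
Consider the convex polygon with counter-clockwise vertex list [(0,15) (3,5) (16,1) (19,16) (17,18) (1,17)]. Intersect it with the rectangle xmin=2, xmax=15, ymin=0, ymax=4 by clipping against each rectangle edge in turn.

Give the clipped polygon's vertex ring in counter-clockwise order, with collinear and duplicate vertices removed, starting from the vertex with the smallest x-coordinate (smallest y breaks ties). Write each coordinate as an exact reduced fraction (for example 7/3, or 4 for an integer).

Clipped polygon: [(25/4,4) (15,17/13) (15,4)]

1. After x ≥ 2: [(2,25/3) (3,5) (16,1) (19,16) (17,18) (2,273/16)]
2. After x ≤ 15: [(2,25/3) (3,5) (15,17/13) (15,143/8) (2,273/16)]
3. After y ≥ 0: [(2,25/3) (3,5) (15,17/13) (15,143/8) (2,273/16)]
4. After y ≤ 4: [(25/4,4) (15,17/13) (15,4)]
5. Canonical ring: [(25/4,4) (15,17/13) (15,4)]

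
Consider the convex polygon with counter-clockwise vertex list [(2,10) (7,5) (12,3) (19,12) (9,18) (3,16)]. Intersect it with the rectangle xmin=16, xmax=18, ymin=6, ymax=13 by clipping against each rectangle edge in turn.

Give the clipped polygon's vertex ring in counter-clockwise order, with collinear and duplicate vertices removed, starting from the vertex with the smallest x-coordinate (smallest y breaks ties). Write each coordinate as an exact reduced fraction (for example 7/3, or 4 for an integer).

1. After x ≥ 16: [(16,57/7) (19,12) (16,69/5)]
2. After x ≤ 18: [(16,57/7) (18,75/7) (18,63/5) (16,69/5)]
3. After y ≥ 6: [(16,57/7) (18,75/7) (18,63/5) (16,69/5)]
4. After y ≤ 13: [(16,13) (16,57/7) (18,75/7) (18,63/5) (52/3,13)]
5. Canonical ring: [(16,57/7) (18,75/7) (18,63/5) (52/3,13) (16,13)]

Clipped polygon: [(16,57/7) (18,75/7) (18,63/5) (52/3,13) (16,13)]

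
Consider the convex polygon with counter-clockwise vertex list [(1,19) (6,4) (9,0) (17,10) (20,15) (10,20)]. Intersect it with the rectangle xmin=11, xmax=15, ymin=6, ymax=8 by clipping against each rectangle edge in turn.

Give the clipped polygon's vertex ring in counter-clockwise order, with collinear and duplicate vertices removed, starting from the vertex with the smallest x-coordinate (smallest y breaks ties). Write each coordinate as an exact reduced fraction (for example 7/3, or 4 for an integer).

Clipped polygon: [(11,6) (69/5,6) (15,15/2) (15,8) (11,8)]

1. After x ≥ 11: [(11,5/2) (17,10) (20,15) (11,39/2)]
2. After x ≤ 15: [(11,5/2) (15,15/2) (15,35/2) (11,39/2)]
3. After y ≥ 6: [(11,6) (69/5,6) (15,15/2) (15,35/2) (11,39/2)]
4. After y ≤ 8: [(11,8) (11,6) (69/5,6) (15,15/2) (15,8)]
5. Canonical ring: [(11,6) (69/5,6) (15,15/2) (15,8) (11,8)]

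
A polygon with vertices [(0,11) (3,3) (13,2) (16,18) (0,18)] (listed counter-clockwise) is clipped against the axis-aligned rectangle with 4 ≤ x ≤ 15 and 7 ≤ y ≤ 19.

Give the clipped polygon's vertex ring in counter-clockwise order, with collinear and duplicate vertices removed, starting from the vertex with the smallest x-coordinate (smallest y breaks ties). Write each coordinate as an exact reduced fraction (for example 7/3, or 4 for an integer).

1. After x ≥ 4: [(4,29/10) (13,2) (16,18) (4,18)]
2. After x ≤ 15: [(4,29/10) (13,2) (15,38/3) (15,18) (4,18)]
3. After y ≥ 7: [(4,7) (223/16,7) (15,38/3) (15,18) (4,18)]
4. After y ≤ 19: [(4,7) (223/16,7) (15,38/3) (15,18) (4,18)]
5. Canonical ring: [(4,7) (223/16,7) (15,38/3) (15,18) (4,18)]

Clipped polygon: [(4,7) (223/16,7) (15,38/3) (15,18) (4,18)]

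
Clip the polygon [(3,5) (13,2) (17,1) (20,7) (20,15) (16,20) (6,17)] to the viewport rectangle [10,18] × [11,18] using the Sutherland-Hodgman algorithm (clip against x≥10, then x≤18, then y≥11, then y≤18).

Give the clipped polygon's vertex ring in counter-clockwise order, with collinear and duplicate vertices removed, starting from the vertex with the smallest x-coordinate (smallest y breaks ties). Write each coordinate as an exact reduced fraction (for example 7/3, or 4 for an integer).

Clipped polygon: [(10,11) (18,11) (18,35/2) (88/5,18) (10,18)]

1. After x ≥ 10: [(10,29/10) (13,2) (17,1) (20,7) (20,15) (16,20) (10,91/5)]
2. After x ≤ 18: [(10,29/10) (13,2) (17,1) (18,3) (18,35/2) (16,20) (10,91/5)]
3. After y ≥ 11: [(10,11) (18,11) (18,35/2) (16,20) (10,91/5)]
4. After y ≤ 18: [(10,18) (10,11) (18,11) (18,35/2) (88/5,18)]
5. Canonical ring: [(10,11) (18,11) (18,35/2) (88/5,18) (10,18)]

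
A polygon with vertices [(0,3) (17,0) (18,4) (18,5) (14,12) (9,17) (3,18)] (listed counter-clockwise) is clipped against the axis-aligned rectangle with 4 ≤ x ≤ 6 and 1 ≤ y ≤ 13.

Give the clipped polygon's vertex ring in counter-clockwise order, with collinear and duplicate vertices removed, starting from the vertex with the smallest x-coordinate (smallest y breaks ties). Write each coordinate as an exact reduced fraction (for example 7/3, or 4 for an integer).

Clipped polygon: [(4,39/17) (6,33/17) (6,13) (4,13)]

1. After x ≥ 4: [(4,39/17) (17,0) (18,4) (18,5) (14,12) (9,17) (4,107/6)]
2. After x ≤ 6: [(4,39/17) (6,33/17) (6,35/2) (4,107/6)]
3. After y ≥ 1: [(4,39/17) (6,33/17) (6,35/2) (4,107/6)]
4. After y ≤ 13: [(4,13) (4,39/17) (6,33/17) (6,13)]
5. Canonical ring: [(4,39/17) (6,33/17) (6,13) (4,13)]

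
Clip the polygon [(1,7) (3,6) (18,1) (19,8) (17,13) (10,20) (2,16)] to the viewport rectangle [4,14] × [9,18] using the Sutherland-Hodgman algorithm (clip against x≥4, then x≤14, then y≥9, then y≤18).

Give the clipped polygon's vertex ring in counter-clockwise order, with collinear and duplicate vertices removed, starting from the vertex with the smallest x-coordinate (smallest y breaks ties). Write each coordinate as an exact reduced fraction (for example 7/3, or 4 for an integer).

Clipped polygon: [(4,9) (14,9) (14,16) (12,18) (6,18) (4,17)]

1. After x ≥ 4: [(4,17/3) (18,1) (19,8) (17,13) (10,20) (4,17)]
2. After x ≤ 14: [(4,17/3) (14,7/3) (14,16) (10,20) (4,17)]
3. After y ≥ 9: [(4,9) (14,9) (14,16) (10,20) (4,17)]
4. After y ≤ 18: [(4,9) (14,9) (14,16) (12,18) (6,18) (4,17)]
5. Canonical ring: [(4,9) (14,9) (14,16) (12,18) (6,18) (4,17)]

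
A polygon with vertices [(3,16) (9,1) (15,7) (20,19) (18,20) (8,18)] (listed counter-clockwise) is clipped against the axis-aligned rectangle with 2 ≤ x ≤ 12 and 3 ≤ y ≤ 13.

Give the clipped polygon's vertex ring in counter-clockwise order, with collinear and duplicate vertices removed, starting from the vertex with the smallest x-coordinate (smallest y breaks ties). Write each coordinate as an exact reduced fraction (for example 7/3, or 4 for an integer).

1. After x ≥ 2: [(3,16) (9,1) (15,7) (20,19) (18,20) (8,18)]
2. After x ≤ 12: [(3,16) (9,1) (12,4) (12,94/5) (8,18)]
3. After y ≥ 3: [(3,16) (41/5,3) (11,3) (12,4) (12,94/5) (8,18)]
4. After y ≤ 13: [(21/5,13) (41/5,3) (11,3) (12,4) (12,13)]
5. Canonical ring: [(21/5,13) (41/5,3) (11,3) (12,4) (12,13)]

Clipped polygon: [(21/5,13) (41/5,3) (11,3) (12,4) (12,13)]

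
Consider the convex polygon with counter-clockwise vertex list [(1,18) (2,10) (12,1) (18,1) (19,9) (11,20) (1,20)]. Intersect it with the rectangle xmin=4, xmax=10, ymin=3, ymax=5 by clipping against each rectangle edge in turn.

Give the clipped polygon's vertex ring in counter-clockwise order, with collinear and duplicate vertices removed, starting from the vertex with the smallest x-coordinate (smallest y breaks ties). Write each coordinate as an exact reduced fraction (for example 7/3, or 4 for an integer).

1. After x ≥ 4: [(4,41/5) (12,1) (18,1) (19,9) (11,20) (4,20)]
2. After x ≤ 10: [(4,41/5) (10,14/5) (10,20) (4,20)]
3. After y ≥ 3: [(4,41/5) (88/9,3) (10,3) (10,20) (4,20)]
4. After y ≤ 5: [(68/9,5) (88/9,3) (10,3) (10,5)]
5. Canonical ring: [(68/9,5) (88/9,3) (10,3) (10,5)]

Clipped polygon: [(68/9,5) (88/9,3) (10,3) (10,5)]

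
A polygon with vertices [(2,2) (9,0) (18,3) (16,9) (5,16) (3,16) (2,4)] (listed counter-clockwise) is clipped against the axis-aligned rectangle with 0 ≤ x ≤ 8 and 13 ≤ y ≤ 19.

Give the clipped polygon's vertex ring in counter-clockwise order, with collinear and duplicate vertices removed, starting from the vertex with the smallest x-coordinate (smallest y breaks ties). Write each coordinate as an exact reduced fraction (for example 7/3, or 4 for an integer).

1. After x ≥ 0: [(2,2) (9,0) (18,3) (16,9) (5,16) (3,16) (2,4)]
2. After x ≤ 8: [(2,2) (8,2/7) (8,155/11) (5,16) (3,16) (2,4)]
3. After y ≥ 13: [(8,13) (8,155/11) (5,16) (3,16) (11/4,13)]
4. After y ≤ 19: [(8,13) (8,155/11) (5,16) (3,16) (11/4,13)]
5. Canonical ring: [(11/4,13) (8,13) (8,155/11) (5,16) (3,16)]

Clipped polygon: [(11/4,13) (8,13) (8,155/11) (5,16) (3,16)]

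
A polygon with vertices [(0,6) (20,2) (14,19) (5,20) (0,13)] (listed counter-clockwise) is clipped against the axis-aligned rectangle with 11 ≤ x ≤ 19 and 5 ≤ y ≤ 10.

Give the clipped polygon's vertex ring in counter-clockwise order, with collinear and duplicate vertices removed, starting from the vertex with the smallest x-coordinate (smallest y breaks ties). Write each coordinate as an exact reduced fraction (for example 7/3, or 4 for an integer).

Clipped polygon: [(11,5) (322/17,5) (292/17,10) (11,10)]

1. After x ≥ 11: [(11,19/5) (20,2) (14,19) (11,58/3)]
2. After x ≤ 19: [(11,19/5) (19,11/5) (19,29/6) (14,19) (11,58/3)]
3. After y ≥ 5: [(11,5) (322/17,5) (14,19) (11,58/3)]
4. After y ≤ 10: [(11,10) (11,5) (322/17,5) (292/17,10)]
5. Canonical ring: [(11,5) (322/17,5) (292/17,10) (11,10)]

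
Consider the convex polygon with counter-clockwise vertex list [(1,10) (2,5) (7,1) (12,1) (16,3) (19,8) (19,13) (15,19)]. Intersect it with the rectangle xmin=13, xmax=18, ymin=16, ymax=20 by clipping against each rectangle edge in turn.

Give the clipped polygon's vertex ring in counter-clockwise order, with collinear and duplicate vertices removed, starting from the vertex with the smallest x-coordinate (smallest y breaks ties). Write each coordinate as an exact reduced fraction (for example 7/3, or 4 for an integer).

1. After x ≥ 13: [(13,124/7) (13,3/2) (16,3) (19,8) (19,13) (15,19)]
2. After x ≤ 18: [(13,124/7) (13,3/2) (16,3) (18,19/3) (18,29/2) (15,19)]
3. After y ≥ 16: [(13,124/7) (13,16) (17,16) (15,19)]
4. After y ≤ 20: [(13,124/7) (13,16) (17,16) (15,19)]
5. Canonical ring: [(13,16) (17,16) (15,19) (13,124/7)]

Clipped polygon: [(13,16) (17,16) (15,19) (13,124/7)]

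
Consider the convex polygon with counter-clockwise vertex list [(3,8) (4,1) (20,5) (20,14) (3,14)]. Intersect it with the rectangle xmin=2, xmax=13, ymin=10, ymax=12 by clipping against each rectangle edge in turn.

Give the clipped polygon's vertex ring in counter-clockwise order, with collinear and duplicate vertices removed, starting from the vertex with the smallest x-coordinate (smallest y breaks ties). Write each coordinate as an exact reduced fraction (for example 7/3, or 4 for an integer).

1. After x ≥ 2: [(3,8) (4,1) (20,5) (20,14) (3,14)]
2. After x ≤ 13: [(3,8) (4,1) (13,13/4) (13,14) (3,14)]
3. After y ≥ 10: [(3,10) (13,10) (13,14) (3,14)]
4. After y ≤ 12: [(3,12) (3,10) (13,10) (13,12)]
5. Canonical ring: [(3,10) (13,10) (13,12) (3,12)]

Clipped polygon: [(3,10) (13,10) (13,12) (3,12)]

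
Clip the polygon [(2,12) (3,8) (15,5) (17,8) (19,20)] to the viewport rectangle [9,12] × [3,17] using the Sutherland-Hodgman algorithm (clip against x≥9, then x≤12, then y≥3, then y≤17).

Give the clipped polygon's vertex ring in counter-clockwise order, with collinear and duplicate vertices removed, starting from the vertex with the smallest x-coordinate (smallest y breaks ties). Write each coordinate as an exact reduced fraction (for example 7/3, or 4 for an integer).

1. After x ≥ 9: [(9,260/17) (9,13/2) (15,5) (17,8) (19,20)]
2. After x ≤ 12: [(12,284/17) (9,260/17) (9,13/2) (12,23/4)]
3. After y ≥ 3: [(12,284/17) (9,260/17) (9,13/2) (12,23/4)]
4. After y ≤ 17: [(12,284/17) (9,260/17) (9,13/2) (12,23/4)]
5. Canonical ring: [(9,13/2) (12,23/4) (12,284/17) (9,260/17)]

Clipped polygon: [(9,13/2) (12,23/4) (12,284/17) (9,260/17)]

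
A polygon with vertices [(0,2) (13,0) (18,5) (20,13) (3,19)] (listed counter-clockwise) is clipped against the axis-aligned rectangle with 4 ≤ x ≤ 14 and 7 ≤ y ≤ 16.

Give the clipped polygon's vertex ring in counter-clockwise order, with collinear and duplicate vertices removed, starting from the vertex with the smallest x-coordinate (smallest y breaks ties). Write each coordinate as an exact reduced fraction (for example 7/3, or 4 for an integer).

Clipped polygon: [(4,7) (14,7) (14,257/17) (23/2,16) (4,16)]

1. After x ≥ 4: [(4,18/13) (13,0) (18,5) (20,13) (4,317/17)]
2. After x ≤ 14: [(4,18/13) (13,0) (14,1) (14,257/17) (4,317/17)]
3. After y ≥ 7: [(4,7) (14,7) (14,257/17) (4,317/17)]
4. After y ≤ 16: [(4,16) (4,7) (14,7) (14,257/17) (23/2,16)]
5. Canonical ring: [(4,7) (14,7) (14,257/17) (23/2,16) (4,16)]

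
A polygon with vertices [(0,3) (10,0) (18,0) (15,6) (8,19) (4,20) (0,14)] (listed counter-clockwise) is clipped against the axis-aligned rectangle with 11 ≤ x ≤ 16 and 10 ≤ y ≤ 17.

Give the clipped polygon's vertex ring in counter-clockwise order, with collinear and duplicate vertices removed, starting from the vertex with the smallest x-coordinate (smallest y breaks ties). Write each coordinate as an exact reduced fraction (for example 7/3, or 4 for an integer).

Clipped polygon: [(11,10) (167/13,10) (11,94/7)]

1. After x ≥ 11: [(11,0) (18,0) (15,6) (11,94/7)]
2. After x ≤ 16: [(11,0) (16,0) (16,4) (15,6) (11,94/7)]
3. After y ≥ 10: [(11,10) (167/13,10) (11,94/7)]
4. After y ≤ 17: [(11,10) (167/13,10) (11,94/7)]
5. Canonical ring: [(11,10) (167/13,10) (11,94/7)]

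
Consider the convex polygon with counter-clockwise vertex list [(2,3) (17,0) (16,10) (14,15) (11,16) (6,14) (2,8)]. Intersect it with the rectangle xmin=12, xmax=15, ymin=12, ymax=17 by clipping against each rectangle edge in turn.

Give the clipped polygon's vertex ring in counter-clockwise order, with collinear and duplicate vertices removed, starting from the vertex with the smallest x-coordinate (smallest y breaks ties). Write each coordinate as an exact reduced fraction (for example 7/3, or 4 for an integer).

Clipped polygon: [(12,12) (15,12) (15,25/2) (14,15) (12,47/3)]

1. After x ≥ 12: [(12,1) (17,0) (16,10) (14,15) (12,47/3)]
2. After x ≤ 15: [(12,1) (15,2/5) (15,25/2) (14,15) (12,47/3)]
3. After y ≥ 12: [(12,12) (15,12) (15,25/2) (14,15) (12,47/3)]
4. After y ≤ 17: [(12,12) (15,12) (15,25/2) (14,15) (12,47/3)]
5. Canonical ring: [(12,12) (15,12) (15,25/2) (14,15) (12,47/3)]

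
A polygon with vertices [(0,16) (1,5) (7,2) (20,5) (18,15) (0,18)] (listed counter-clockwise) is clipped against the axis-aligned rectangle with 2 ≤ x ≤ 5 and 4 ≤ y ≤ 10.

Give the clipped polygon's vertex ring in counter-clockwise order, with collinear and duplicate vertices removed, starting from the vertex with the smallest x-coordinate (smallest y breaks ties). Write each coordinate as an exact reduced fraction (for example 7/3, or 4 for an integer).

1. After x ≥ 2: [(2,9/2) (7,2) (20,5) (18,15) (2,53/3)]
2. After x ≤ 5: [(2,9/2) (5,3) (5,103/6) (2,53/3)]
3. After y ≥ 4: [(2,9/2) (3,4) (5,4) (5,103/6) (2,53/3)]
4. After y ≤ 10: [(2,10) (2,9/2) (3,4) (5,4) (5,10)]
5. Canonical ring: [(2,9/2) (3,4) (5,4) (5,10) (2,10)]

Clipped polygon: [(2,9/2) (3,4) (5,4) (5,10) (2,10)]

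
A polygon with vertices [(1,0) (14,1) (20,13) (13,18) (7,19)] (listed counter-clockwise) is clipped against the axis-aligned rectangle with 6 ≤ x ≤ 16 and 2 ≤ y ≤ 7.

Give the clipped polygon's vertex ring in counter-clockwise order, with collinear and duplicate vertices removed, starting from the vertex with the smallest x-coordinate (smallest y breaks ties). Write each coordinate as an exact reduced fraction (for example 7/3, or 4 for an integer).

Clipped polygon: [(6,2) (29/2,2) (16,5) (16,7) (6,7)]

1. After x ≥ 6: [(6,95/6) (6,5/13) (14,1) (20,13) (13,18) (7,19)]
2. After x ≤ 16: [(6,95/6) (6,5/13) (14,1) (16,5) (16,111/7) (13,18) (7,19)]
3. After y ≥ 2: [(6,95/6) (6,2) (29/2,2) (16,5) (16,111/7) (13,18) (7,19)]
4. After y ≤ 7: [(6,7) (6,2) (29/2,2) (16,5) (16,7)]
5. Canonical ring: [(6,2) (29/2,2) (16,5) (16,7) (6,7)]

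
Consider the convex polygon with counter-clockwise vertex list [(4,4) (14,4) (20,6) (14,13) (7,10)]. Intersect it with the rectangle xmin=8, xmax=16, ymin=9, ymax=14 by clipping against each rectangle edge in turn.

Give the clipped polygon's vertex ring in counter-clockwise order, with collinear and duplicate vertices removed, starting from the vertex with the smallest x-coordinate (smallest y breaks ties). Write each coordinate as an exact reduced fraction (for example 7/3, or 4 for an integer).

1. After x ≥ 8: [(8,4) (14,4) (20,6) (14,13) (8,73/7)]
2. After x ≤ 16: [(8,4) (14,4) (16,14/3) (16,32/3) (14,13) (8,73/7)]
3. After y ≥ 9: [(8,9) (16,9) (16,32/3) (14,13) (8,73/7)]
4. After y ≤ 14: [(8,9) (16,9) (16,32/3) (14,13) (8,73/7)]
5. Canonical ring: [(8,9) (16,9) (16,32/3) (14,13) (8,73/7)]

Clipped polygon: [(8,9) (16,9) (16,32/3) (14,13) (8,73/7)]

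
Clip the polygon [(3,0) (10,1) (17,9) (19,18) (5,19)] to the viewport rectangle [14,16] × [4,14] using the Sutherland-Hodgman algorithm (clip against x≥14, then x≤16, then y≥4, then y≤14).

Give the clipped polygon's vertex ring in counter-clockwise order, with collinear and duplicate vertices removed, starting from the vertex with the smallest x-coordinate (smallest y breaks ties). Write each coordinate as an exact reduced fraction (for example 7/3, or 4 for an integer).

Clipped polygon: [(14,39/7) (16,55/7) (16,14) (14,14)]

1. After x ≥ 14: [(14,39/7) (17,9) (19,18) (14,257/14)]
2. After x ≤ 16: [(14,39/7) (16,55/7) (16,255/14) (14,257/14)]
3. After y ≥ 4: [(14,39/7) (16,55/7) (16,255/14) (14,257/14)]
4. After y ≤ 14: [(14,14) (14,39/7) (16,55/7) (16,14)]
5. Canonical ring: [(14,39/7) (16,55/7) (16,14) (14,14)]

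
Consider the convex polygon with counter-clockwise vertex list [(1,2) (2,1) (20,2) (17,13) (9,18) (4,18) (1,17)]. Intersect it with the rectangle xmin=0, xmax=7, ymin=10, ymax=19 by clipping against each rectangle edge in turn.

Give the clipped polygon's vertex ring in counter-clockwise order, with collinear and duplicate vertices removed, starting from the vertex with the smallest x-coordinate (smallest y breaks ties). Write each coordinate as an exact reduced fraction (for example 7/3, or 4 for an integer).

Clipped polygon: [(1,10) (7,10) (7,18) (4,18) (1,17)]

1. After x ≥ 0: [(1,2) (2,1) (20,2) (17,13) (9,18) (4,18) (1,17)]
2. After x ≤ 7: [(1,2) (2,1) (7,23/18) (7,18) (4,18) (1,17)]
3. After y ≥ 10: [(1,10) (7,10) (7,18) (4,18) (1,17)]
4. After y ≤ 19: [(1,10) (7,10) (7,18) (4,18) (1,17)]
5. Canonical ring: [(1,10) (7,10) (7,18) (4,18) (1,17)]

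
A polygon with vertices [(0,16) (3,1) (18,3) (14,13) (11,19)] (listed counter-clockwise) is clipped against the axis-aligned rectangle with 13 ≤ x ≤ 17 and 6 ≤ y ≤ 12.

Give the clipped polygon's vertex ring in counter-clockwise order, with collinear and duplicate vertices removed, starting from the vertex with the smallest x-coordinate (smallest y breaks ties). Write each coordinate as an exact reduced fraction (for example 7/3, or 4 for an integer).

1. After x ≥ 13: [(13,7/3) (18,3) (14,13) (13,15)]
2. After x ≤ 17: [(13,7/3) (17,43/15) (17,11/2) (14,13) (13,15)]
3. After y ≥ 6: [(13,6) (84/5,6) (14,13) (13,15)]
4. After y ≤ 12: [(13,12) (13,6) (84/5,6) (72/5,12)]
5. Canonical ring: [(13,6) (84/5,6) (72/5,12) (13,12)]

Clipped polygon: [(13,6) (84/5,6) (72/5,12) (13,12)]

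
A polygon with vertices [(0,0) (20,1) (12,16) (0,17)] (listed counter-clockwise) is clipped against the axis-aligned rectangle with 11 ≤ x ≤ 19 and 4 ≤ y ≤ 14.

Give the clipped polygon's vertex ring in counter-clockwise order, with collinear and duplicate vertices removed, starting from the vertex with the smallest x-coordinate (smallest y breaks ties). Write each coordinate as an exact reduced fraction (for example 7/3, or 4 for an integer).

Clipped polygon: [(11,4) (92/5,4) (196/15,14) (11,14)]

1. After x ≥ 11: [(11,11/20) (20,1) (12,16) (11,193/12)]
2. After x ≤ 19: [(11,11/20) (19,19/20) (19,23/8) (12,16) (11,193/12)]
3. After y ≥ 4: [(11,4) (92/5,4) (12,16) (11,193/12)]
4. After y ≤ 14: [(11,14) (11,4) (92/5,4) (196/15,14)]
5. Canonical ring: [(11,4) (92/5,4) (196/15,14) (11,14)]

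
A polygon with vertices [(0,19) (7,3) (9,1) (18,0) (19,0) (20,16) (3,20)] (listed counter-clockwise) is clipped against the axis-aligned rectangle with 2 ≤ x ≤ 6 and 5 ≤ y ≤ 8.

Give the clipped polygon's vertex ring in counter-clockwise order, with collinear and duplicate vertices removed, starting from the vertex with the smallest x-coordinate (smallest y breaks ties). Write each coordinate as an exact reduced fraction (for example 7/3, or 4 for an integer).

Clipped polygon: [(77/16,8) (6,37/7) (6,8)]

1. After x ≥ 2: [(2,59/3) (2,101/7) (7,3) (9,1) (18,0) (19,0) (20,16) (3,20)]
2. After x ≤ 6: [(2,59/3) (2,101/7) (6,37/7) (6,328/17) (3,20)]
3. After y ≥ 5: [(2,59/3) (2,101/7) (6,37/7) (6,328/17) (3,20)]
4. After y ≤ 8: [(77/16,8) (6,37/7) (6,8)]
5. Canonical ring: [(77/16,8) (6,37/7) (6,8)]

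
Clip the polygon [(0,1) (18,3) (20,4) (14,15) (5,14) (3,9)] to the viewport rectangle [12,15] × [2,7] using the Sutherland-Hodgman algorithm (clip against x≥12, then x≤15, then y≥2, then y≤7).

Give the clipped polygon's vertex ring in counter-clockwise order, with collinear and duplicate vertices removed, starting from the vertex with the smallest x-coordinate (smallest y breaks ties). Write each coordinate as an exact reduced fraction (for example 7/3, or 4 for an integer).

Clipped polygon: [(12,7/3) (15,8/3) (15,7) (12,7)]

1. After x ≥ 12: [(12,7/3) (18,3) (20,4) (14,15) (12,133/9)]
2. After x ≤ 15: [(12,7/3) (15,8/3) (15,79/6) (14,15) (12,133/9)]
3. After y ≥ 2: [(12,7/3) (15,8/3) (15,79/6) (14,15) (12,133/9)]
4. After y ≤ 7: [(12,7) (12,7/3) (15,8/3) (15,7)]
5. Canonical ring: [(12,7/3) (15,8/3) (15,7) (12,7)]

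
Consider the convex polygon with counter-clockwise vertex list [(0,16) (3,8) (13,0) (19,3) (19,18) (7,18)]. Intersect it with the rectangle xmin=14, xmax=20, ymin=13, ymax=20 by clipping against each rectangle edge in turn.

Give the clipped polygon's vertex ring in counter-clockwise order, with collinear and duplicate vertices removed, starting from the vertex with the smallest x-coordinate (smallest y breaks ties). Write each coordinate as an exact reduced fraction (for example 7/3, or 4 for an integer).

Clipped polygon: [(14,13) (19,13) (19,18) (14,18)]

1. After x ≥ 14: [(14,1/2) (19,3) (19,18) (14,18)]
2. After x ≤ 20: [(14,1/2) (19,3) (19,18) (14,18)]
3. After y ≥ 13: [(14,13) (19,13) (19,18) (14,18)]
4. After y ≤ 20: [(14,13) (19,13) (19,18) (14,18)]
5. Canonical ring: [(14,13) (19,13) (19,18) (14,18)]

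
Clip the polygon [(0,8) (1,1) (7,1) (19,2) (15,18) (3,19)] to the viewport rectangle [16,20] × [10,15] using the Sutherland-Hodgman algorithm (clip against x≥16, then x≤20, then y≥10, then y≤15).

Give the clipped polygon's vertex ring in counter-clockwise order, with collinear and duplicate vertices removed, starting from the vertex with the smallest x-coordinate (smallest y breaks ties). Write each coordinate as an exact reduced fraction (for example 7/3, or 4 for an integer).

1. After x ≥ 16: [(16,7/4) (19,2) (16,14)]
2. After x ≤ 20: [(16,7/4) (19,2) (16,14)]
3. After y ≥ 10: [(16,10) (17,10) (16,14)]
4. After y ≤ 15: [(16,10) (17,10) (16,14)]
5. Canonical ring: [(16,10) (17,10) (16,14)]

Clipped polygon: [(16,10) (17,10) (16,14)]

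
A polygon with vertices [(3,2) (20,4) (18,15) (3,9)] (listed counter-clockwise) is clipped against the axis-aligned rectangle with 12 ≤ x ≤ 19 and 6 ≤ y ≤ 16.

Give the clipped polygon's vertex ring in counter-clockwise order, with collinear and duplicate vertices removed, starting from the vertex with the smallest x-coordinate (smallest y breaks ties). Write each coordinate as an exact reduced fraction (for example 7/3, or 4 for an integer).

Clipped polygon: [(12,6) (19,6) (19,19/2) (18,15) (12,63/5)]

1. After x ≥ 12: [(12,52/17) (20,4) (18,15) (12,63/5)]
2. After x ≤ 19: [(12,52/17) (19,66/17) (19,19/2) (18,15) (12,63/5)]
3. After y ≥ 6: [(12,6) (19,6) (19,19/2) (18,15) (12,63/5)]
4. After y ≤ 16: [(12,6) (19,6) (19,19/2) (18,15) (12,63/5)]
5. Canonical ring: [(12,6) (19,6) (19,19/2) (18,15) (12,63/5)]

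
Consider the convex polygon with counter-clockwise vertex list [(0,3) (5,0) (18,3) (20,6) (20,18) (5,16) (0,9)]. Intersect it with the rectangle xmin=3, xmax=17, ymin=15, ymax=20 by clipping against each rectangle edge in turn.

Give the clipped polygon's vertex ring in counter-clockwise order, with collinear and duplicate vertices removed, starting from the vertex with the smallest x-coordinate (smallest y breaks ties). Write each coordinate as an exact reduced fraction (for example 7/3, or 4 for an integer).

Clipped polygon: [(30/7,15) (17,15) (17,88/5) (5,16)]

1. After x ≥ 3: [(3,6/5) (5,0) (18,3) (20,6) (20,18) (5,16) (3,66/5)]
2. After x ≤ 17: [(3,6/5) (5,0) (17,36/13) (17,88/5) (5,16) (3,66/5)]
3. After y ≥ 15: [(17,15) (17,88/5) (5,16) (30/7,15)]
4. After y ≤ 20: [(17,15) (17,88/5) (5,16) (30/7,15)]
5. Canonical ring: [(30/7,15) (17,15) (17,88/5) (5,16)]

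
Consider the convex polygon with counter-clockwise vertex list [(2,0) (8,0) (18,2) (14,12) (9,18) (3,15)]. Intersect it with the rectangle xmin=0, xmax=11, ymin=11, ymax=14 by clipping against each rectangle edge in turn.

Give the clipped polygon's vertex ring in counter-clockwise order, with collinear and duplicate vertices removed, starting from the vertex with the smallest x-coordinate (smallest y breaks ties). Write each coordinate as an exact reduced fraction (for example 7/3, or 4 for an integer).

1. After x ≥ 0: [(2,0) (8,0) (18,2) (14,12) (9,18) (3,15)]
2. After x ≤ 11: [(2,0) (8,0) (11,3/5) (11,78/5) (9,18) (3,15)]
3. After y ≥ 11: [(41/15,11) (11,11) (11,78/5) (9,18) (3,15)]
4. After y ≤ 14: [(44/15,14) (41/15,11) (11,11) (11,14)]
5. Canonical ring: [(41/15,11) (11,11) (11,14) (44/15,14)]

Clipped polygon: [(41/15,11) (11,11) (11,14) (44/15,14)]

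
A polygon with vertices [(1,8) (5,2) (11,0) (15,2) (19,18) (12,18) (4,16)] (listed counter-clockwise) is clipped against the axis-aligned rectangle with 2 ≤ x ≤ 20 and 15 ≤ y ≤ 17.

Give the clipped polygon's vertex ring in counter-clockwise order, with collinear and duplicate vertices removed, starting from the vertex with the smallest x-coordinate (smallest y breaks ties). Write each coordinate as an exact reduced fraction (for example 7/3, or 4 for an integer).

Clipped polygon: [(29/8,15) (73/4,15) (75/4,17) (8,17) (4,16)]

1. After x ≥ 2: [(2,32/3) (2,13/2) (5,2) (11,0) (15,2) (19,18) (12,18) (4,16)]
2. After x ≤ 20: [(2,32/3) (2,13/2) (5,2) (11,0) (15,2) (19,18) (12,18) (4,16)]
3. After y ≥ 15: [(29/8,15) (73/4,15) (19,18) (12,18) (4,16)]
4. After y ≤ 17: [(29/8,15) (73/4,15) (75/4,17) (8,17) (4,16)]
5. Canonical ring: [(29/8,15) (73/4,15) (75/4,17) (8,17) (4,16)]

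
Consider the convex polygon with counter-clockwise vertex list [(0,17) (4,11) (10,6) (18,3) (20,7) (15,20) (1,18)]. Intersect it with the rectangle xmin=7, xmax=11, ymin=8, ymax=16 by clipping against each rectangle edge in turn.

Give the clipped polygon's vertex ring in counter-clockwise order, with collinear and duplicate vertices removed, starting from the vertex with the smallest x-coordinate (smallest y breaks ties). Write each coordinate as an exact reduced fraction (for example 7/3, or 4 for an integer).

1. After x ≥ 7: [(7,17/2) (10,6) (18,3) (20,7) (15,20) (7,132/7)]
2. After x ≤ 11: [(7,17/2) (10,6) (11,45/8) (11,136/7) (7,132/7)]
3. After y ≥ 8: [(7,17/2) (38/5,8) (11,8) (11,136/7) (7,132/7)]
4. After y ≤ 16: [(7,16) (7,17/2) (38/5,8) (11,8) (11,16)]
5. Canonical ring: [(7,17/2) (38/5,8) (11,8) (11,16) (7,16)]

Clipped polygon: [(7,17/2) (38/5,8) (11,8) (11,16) (7,16)]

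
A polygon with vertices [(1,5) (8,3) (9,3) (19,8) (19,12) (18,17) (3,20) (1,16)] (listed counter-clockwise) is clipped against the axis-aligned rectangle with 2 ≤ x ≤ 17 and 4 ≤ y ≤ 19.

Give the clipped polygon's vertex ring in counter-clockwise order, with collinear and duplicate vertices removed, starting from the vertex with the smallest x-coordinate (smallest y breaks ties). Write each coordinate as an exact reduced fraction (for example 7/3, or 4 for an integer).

1. After x ≥ 2: [(2,33/7) (8,3) (9,3) (19,8) (19,12) (18,17) (3,20) (2,18)]
2. After x ≤ 17: [(2,33/7) (8,3) (9,3) (17,7) (17,86/5) (3,20) (2,18)]
3. After y ≥ 4: [(2,33/7) (9/2,4) (11,4) (17,7) (17,86/5) (3,20) (2,18)]
4. After y ≤ 19: [(2,33/7) (9/2,4) (11,4) (17,7) (17,86/5) (8,19) (5/2,19) (2,18)]
5. Canonical ring: [(2,33/7) (9/2,4) (11,4) (17,7) (17,86/5) (8,19) (5/2,19) (2,18)]

Clipped polygon: [(2,33/7) (9/2,4) (11,4) (17,7) (17,86/5) (8,19) (5/2,19) (2,18)]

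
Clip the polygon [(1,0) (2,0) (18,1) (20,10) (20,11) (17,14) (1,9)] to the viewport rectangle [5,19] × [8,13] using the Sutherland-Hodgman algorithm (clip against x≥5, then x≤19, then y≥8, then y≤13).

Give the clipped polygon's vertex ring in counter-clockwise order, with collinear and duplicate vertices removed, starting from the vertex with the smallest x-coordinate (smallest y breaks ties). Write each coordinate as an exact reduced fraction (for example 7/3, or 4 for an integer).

1. After x ≥ 5: [(5,3/16) (18,1) (20,10) (20,11) (17,14) (5,41/4)]
2. After x ≤ 19: [(5,3/16) (18,1) (19,11/2) (19,12) (17,14) (5,41/4)]
3. After y ≥ 8: [(5,8) (19,8) (19,12) (17,14) (5,41/4)]
4. After y ≤ 13: [(5,8) (19,8) (19,12) (18,13) (69/5,13) (5,41/4)]
5. Canonical ring: [(5,8) (19,8) (19,12) (18,13) (69/5,13) (5,41/4)]

Clipped polygon: [(5,8) (19,8) (19,12) (18,13) (69/5,13) (5,41/4)]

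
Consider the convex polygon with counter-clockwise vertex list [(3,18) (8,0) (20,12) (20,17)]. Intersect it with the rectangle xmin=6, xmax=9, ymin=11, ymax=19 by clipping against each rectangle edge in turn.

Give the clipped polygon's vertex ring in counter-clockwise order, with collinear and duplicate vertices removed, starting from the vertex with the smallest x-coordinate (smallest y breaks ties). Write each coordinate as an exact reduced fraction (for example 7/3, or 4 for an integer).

1. After x ≥ 6: [(6,303/17) (6,36/5) (8,0) (20,12) (20,17)]
2. After x ≤ 9: [(9,300/17) (6,303/17) (6,36/5) (8,0) (9,1)]
3. After y ≥ 11: [(9,11) (9,300/17) (6,303/17) (6,11)]
4. After y ≤ 19: [(9,11) (9,300/17) (6,303/17) (6,11)]
5. Canonical ring: [(6,11) (9,11) (9,300/17) (6,303/17)]

Clipped polygon: [(6,11) (9,11) (9,300/17) (6,303/17)]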